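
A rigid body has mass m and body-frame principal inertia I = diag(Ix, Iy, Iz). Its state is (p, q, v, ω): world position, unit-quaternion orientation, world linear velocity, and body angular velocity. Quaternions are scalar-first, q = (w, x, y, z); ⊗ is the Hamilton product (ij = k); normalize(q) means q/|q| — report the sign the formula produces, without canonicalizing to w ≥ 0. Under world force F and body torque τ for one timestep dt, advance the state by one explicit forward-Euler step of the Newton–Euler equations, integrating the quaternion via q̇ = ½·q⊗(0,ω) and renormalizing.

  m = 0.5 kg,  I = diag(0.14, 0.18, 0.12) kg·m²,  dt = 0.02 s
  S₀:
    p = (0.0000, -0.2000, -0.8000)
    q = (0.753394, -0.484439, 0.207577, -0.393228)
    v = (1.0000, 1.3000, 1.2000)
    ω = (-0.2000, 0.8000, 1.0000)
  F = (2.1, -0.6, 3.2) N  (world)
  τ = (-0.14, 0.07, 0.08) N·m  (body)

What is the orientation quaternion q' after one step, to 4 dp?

q⊗(0,ω) = (0.1302786, 0.3714806, 1.1657998, 0.4073582)
q + ½dt·q⊗(0,ω), renormalized = (0.7546, -0.4807, 0.2192, -0.3891)

q' = (0.7546, -0.4807, 0.2192, -0.3891)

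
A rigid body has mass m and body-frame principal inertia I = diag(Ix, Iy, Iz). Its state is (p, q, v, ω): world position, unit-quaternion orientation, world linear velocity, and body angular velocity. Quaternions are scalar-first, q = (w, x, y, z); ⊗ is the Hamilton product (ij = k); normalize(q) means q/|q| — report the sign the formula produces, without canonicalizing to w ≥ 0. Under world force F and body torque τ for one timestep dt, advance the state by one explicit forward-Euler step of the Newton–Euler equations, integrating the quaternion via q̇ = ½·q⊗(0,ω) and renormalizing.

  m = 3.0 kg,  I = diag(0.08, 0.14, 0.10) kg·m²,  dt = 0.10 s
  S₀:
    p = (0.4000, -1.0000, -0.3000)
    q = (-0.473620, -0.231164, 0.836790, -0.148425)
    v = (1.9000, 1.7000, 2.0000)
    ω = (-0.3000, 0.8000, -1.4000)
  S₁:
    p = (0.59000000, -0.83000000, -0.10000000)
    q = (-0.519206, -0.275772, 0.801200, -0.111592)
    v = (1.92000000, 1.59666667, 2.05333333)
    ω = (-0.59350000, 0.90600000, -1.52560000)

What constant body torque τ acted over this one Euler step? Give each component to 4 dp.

ω₁ − ω₀ = (-0.29350000, 0.10600000, -0.12560000)
τ = I·(Δω/dt) + ω₀×(Iω₀) = (-0.1900, 0.1400, -0.1400)

τ = (-0.1900, 0.1400, -0.1400)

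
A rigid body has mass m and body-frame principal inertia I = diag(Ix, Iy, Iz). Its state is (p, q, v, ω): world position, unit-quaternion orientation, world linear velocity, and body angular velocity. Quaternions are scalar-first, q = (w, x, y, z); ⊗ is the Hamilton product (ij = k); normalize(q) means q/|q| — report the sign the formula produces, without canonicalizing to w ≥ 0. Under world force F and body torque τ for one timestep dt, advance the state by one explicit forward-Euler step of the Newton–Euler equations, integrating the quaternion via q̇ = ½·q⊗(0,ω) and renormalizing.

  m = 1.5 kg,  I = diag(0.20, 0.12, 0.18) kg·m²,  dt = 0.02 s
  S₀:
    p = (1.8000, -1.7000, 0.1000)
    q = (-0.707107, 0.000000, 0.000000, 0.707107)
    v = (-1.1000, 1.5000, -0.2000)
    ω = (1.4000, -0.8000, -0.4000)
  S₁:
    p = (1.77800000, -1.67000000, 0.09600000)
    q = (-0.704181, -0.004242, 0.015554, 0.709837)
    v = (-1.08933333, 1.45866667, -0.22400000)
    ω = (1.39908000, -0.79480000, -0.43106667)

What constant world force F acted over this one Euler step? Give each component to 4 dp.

F = (0.8000, -3.1000, -1.8000)

Δv = v₁−v₀ = (0.01066667, -0.04133333, -0.02400000)
m·(v₁−v₀)/dt = (0.8000, -3.1000, -1.8000)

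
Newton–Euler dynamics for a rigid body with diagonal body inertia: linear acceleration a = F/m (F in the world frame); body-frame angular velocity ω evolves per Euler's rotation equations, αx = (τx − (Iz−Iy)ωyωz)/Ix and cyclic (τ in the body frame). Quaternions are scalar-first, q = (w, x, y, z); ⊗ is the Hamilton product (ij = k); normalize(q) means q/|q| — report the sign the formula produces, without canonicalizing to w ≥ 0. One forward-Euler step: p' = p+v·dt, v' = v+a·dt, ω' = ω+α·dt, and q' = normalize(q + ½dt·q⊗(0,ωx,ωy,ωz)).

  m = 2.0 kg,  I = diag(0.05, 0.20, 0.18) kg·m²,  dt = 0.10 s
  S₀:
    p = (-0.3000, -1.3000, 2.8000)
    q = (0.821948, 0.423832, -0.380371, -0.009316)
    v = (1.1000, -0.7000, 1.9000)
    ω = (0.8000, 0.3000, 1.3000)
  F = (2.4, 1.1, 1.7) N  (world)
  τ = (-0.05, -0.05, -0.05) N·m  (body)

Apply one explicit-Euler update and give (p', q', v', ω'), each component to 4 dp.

ω×(Iω) gyroscopic = (-0.0078, -0.1352, 0.0360)
α = I⁻¹(τ − ω×Iω) = (-0.8440, 0.4260, -0.4778)
ω' = ω + α·dt = (0.7156, 0.3426, 1.2522)
2q̇ = q⊗(0,ω) = (-0.2128435, 0.1658709, -0.3118500, 1.4999788)
q + ½dt·q⊗(0,ω), renormalized = (0.8089, 0.4308, -0.3948, 0.0655)
a = F/m = (1.2000, 0.5500, 0.8500)
p + v·dt = (-0.1900, -1.3700, 2.9900)
v' = v + a·dt = (1.2200, -0.6450, 1.9850)

p' = (-0.1900, -1.3700, 2.9900)
q' = (0.8089, 0.4308, -0.3948, 0.0655)
v' = (1.2200, -0.6450, 1.9850)
ω' = (0.7156, 0.3426, 1.2522)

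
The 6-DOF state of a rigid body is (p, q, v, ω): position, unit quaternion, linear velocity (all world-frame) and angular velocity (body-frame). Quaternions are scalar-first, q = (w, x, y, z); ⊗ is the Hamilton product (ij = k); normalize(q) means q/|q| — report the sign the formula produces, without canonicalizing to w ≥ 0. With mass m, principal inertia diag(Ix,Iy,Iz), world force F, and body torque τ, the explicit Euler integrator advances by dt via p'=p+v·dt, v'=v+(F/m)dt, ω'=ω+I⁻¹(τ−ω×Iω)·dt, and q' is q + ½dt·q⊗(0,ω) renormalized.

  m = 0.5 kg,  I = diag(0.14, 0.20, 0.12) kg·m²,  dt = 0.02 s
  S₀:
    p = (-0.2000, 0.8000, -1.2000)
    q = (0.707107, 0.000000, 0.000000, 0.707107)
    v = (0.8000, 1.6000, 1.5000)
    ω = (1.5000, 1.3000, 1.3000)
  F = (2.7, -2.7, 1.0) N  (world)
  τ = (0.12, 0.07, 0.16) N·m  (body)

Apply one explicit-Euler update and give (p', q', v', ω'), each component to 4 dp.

p' = (-0.1840, 0.8320, -1.1700)
q' = (0.6977, 0.0014, 0.0198, 0.7161)
v' = (0.9080, 1.4920, 1.5400)
ω' = (1.5365, 1.3031, 1.3072)

linear accel F/m = (5.4000, -5.4000, 2.0000)
new position p' = (-0.1840, 0.8320, -1.1700)
v + (F/m)dt = (0.9080, 1.4920, 1.5400)
precession coupling ω×(Iω) = (-0.1352, 0.0390, 0.1170)
angular accel α = (1.8229, 0.1550, 0.3583)
ω' = ω + α·dt = (1.5365, 1.3031, 1.3072)
Hamilton product q⊗(0,ω) = (-0.9192391, 0.1414214, 1.9798996, 0.9192391)
q + ½dt·q⊗(0,ω), renormalized = (0.6977, 0.0014, 0.0198, 0.7161)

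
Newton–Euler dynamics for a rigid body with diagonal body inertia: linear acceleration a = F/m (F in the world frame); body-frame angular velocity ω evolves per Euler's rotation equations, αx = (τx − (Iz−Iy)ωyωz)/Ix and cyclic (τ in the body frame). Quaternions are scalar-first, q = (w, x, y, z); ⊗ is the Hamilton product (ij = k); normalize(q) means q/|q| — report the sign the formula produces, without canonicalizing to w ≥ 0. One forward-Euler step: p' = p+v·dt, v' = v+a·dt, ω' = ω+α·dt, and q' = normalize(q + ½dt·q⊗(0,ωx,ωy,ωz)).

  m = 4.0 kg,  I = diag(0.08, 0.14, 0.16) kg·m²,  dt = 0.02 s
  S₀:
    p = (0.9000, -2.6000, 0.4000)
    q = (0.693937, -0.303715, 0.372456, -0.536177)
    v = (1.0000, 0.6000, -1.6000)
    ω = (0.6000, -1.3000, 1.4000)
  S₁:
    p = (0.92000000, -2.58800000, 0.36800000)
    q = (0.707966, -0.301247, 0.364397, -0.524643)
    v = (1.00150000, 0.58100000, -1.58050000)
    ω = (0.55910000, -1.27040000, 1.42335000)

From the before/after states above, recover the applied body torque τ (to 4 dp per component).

τ = (-0.2000, 0.1400, 0.1400)

Δω = ω₁−ω₀ = (-0.04090000, 0.02960000, 0.02335000)
gyro term ω₀×Iω₀ = (-0.0364, -0.0672, -0.0468)
τ = I·(Δω/dt) + ω₀×(Iω₀) = (-0.2000, 0.1400, 0.1400)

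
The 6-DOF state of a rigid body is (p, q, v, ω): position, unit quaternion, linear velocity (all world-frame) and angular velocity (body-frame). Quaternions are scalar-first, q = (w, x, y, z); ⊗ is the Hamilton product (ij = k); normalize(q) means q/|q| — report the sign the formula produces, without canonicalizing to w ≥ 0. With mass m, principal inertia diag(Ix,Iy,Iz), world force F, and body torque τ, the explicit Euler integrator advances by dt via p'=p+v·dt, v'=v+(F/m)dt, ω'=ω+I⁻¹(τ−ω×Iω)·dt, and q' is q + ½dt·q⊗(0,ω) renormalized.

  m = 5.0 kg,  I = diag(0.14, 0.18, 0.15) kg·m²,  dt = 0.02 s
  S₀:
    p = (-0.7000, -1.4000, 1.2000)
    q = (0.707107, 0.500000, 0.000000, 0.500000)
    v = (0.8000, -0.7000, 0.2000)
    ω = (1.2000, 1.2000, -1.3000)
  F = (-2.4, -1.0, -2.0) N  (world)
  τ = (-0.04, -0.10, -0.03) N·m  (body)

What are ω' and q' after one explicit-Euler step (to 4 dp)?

ω×(Iω) gyroscopic = (0.0468, 0.0156, 0.0576)
angular accel α = (-0.6200, -0.6422, -0.5840)
ω' = ω + α·dt = (1.1876, 1.1872, -1.3117)
Hamilton product q⊗(0,ω) = (0.0500000, 0.2485284, 2.0985284, -0.3192391)
q + ½dt·q⊗(0,ω), renormalized = (0.7074, 0.5024, 0.0210, 0.4967)

ω' = (1.1876, 1.1872, -1.3117)
q' = (0.7074, 0.5024, 0.0210, 0.4967)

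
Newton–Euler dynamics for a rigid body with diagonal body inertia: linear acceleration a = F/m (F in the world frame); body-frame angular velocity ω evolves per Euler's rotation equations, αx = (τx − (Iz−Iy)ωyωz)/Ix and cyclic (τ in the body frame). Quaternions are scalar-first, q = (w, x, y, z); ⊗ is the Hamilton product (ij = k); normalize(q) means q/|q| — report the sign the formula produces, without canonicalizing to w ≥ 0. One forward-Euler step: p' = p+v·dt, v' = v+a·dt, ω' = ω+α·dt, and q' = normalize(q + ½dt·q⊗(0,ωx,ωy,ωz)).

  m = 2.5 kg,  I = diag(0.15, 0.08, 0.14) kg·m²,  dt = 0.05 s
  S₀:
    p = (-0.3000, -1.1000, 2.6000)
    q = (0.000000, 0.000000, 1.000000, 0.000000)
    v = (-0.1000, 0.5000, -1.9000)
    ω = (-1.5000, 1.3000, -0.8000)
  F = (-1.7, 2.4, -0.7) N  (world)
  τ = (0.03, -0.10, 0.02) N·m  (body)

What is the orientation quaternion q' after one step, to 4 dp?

q' = (-0.0325, -0.0200, 0.9986, 0.0374)

Hamilton product q⊗(0,ω) = (-1.3000000, -0.8000000, 0.0000000, 1.5000000)
updated quaternion q' = (-0.0325, -0.0200, 0.9986, 0.0374)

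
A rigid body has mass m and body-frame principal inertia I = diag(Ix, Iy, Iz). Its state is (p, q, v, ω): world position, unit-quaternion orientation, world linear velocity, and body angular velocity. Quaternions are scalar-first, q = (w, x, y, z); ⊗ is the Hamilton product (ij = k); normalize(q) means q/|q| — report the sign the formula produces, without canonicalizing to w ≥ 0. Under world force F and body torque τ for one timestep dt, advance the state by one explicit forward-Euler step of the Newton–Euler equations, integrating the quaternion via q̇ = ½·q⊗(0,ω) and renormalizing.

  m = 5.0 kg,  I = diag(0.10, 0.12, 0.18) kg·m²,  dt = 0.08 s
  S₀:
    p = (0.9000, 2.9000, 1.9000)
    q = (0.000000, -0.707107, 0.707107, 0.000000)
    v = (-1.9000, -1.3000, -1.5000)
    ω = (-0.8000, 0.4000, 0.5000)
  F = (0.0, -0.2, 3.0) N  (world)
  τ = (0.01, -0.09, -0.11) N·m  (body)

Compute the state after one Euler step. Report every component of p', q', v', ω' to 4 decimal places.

linear accel F/m = (0.0000, -0.0400, 0.6000)
p' = p + v·dt = (0.7480, 2.7960, 1.7800)
v' = v + a·dt = (-1.9000, -1.3032, -1.4520)
precession coupling ω×(Iω) = (0.0120, 0.0320, -0.0064)
α = I⁻¹(τ − ω×Iω) = (-0.0200, -1.0167, -0.5756)
new body rate ω' = (-0.8016, 0.3187, 0.4540)
2q̇ = q⊗(0,ω) = (-0.8485284, 0.3535535, 0.3535535, 0.2828428)
updated quaternion q' = (-0.0339, -0.6924, 0.7206, 0.0113)

p' = (0.7480, 2.7960, 1.7800)
q' = (-0.0339, -0.6924, 0.7206, 0.0113)
v' = (-1.9000, -1.3032, -1.4520)
ω' = (-0.8016, 0.3187, 0.4540)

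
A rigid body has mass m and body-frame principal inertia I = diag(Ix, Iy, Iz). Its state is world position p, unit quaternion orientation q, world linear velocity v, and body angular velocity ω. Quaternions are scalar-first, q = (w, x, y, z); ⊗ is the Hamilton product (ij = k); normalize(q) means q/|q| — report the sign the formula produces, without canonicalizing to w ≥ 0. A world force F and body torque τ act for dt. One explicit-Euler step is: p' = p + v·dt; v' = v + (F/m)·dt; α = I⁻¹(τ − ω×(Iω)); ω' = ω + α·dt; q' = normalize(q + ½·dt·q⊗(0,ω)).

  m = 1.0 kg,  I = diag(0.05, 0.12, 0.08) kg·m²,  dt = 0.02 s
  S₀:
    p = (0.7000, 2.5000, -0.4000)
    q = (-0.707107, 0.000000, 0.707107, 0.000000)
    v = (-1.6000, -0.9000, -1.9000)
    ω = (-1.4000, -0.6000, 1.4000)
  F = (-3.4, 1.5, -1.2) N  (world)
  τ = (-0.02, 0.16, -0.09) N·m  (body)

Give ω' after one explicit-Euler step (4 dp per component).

ω' = (-1.4214, -0.5831, 1.3628)

precession coupling ω×(Iω) = (0.0336, 0.0588, 0.0588)
angular accel α = (-1.0720, 0.8433, -1.8600)
new body rate ω' = (-1.4214, -0.5831, 1.3628)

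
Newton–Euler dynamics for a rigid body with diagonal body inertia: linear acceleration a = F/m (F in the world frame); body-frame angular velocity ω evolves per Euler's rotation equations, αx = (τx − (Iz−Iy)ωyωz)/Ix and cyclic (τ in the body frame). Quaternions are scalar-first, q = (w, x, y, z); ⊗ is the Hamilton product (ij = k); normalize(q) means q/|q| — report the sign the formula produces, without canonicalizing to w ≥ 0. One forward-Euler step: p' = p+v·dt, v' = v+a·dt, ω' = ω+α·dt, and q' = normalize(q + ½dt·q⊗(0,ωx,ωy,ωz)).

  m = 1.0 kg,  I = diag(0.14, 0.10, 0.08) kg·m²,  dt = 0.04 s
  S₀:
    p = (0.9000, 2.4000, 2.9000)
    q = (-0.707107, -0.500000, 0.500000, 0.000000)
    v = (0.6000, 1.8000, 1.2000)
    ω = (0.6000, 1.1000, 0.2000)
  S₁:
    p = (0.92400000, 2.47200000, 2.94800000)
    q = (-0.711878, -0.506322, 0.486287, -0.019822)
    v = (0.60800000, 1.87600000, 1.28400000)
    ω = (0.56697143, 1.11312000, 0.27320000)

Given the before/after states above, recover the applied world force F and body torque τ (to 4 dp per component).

Δω = ω₁−ω₀ = (-0.03302857, 0.01312000, 0.07320000)
gyro term ω₀×Iω₀ = (-0.0044, 0.0072, -0.0264)
τ = I·(Δω/dt) + ω₀×(Iω₀) = (-0.1200, 0.0400, 0.1200)
Δv = v₁−v₀ = (0.00800000, 0.07600000, 0.08400000)
F = m·Δv/dt = (0.2000, 1.9000, 2.1000)

F = (0.2000, 1.9000, 2.1000)
τ = (-0.1200, 0.0400, 0.1200)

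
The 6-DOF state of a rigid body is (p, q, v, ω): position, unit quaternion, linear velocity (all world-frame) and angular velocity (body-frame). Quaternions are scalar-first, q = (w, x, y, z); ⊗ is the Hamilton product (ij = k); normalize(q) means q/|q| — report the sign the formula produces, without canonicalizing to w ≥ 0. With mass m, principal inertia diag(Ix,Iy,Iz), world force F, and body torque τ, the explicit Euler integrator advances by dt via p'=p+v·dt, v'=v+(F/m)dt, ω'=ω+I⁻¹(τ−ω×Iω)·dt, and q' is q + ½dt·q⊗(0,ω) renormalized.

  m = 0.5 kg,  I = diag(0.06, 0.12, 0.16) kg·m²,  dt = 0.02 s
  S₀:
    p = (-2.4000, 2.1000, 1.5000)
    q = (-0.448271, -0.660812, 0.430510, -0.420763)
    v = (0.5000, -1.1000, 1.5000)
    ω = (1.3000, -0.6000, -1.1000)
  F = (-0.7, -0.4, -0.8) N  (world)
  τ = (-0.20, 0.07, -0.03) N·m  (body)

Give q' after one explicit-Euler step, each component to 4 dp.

2q̇ = q⊗(0,ω) = (0.6545223, -1.3087711, -1.0049225, 0.3299223)
q' = normalize(q + ½dt·q⊗(0,ω)) = (-0.4417, -0.6738, 0.4204, -0.4174)

q' = (-0.4417, -0.6738, 0.4204, -0.4174)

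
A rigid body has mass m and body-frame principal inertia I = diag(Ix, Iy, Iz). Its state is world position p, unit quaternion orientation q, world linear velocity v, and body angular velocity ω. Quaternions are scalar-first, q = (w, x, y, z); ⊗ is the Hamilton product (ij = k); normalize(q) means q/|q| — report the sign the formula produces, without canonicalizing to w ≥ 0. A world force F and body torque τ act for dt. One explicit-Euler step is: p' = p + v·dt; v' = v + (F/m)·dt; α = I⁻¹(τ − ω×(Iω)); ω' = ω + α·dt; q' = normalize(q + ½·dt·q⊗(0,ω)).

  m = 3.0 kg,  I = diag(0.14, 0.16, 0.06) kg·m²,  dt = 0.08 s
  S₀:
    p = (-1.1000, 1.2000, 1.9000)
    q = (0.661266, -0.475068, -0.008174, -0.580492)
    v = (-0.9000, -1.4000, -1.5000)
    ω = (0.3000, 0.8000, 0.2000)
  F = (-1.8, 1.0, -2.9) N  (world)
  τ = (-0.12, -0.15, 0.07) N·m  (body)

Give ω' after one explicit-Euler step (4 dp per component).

ω' = (0.2406, 0.7226, 0.2869)

ω×(Iω) gyroscopic = (-0.0160, 0.0048, 0.0048)
angular accel α = (-0.7429, -0.9675, 1.0867)
ω' = ω + α·dt = (0.2406, 0.7226, 0.2869)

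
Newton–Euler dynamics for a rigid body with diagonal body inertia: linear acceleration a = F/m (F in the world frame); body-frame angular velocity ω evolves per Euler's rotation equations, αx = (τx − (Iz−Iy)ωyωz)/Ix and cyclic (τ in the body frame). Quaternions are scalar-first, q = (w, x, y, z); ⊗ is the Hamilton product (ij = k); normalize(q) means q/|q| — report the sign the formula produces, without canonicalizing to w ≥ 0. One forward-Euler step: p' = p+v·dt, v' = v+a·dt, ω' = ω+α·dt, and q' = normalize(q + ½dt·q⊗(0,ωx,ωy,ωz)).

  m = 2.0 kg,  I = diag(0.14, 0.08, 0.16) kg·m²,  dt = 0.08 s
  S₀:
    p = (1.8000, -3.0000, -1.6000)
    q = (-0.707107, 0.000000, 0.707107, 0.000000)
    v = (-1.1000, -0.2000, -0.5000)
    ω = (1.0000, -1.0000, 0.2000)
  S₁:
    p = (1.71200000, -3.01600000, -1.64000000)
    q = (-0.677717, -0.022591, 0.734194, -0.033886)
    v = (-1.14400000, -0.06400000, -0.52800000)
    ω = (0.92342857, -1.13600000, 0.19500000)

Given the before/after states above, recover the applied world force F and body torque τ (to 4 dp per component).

F = (-1.1000, 3.4000, -0.7000)
τ = (-0.1500, -0.1400, 0.0500)

ω₁ − ω₀ = (-0.07657143, -0.13600000, -0.00500000)
ω₀×(Iω₀) = (-0.0160, -0.0040, 0.0600)
τ = I·(Δω/dt) + ω₀×(Iω₀) = (-0.1500, -0.1400, 0.0500)
velocity change Δv = (-0.04400000, 0.13600000, -0.02800000)
F = m·Δv/dt = (-1.1000, 3.4000, -0.7000)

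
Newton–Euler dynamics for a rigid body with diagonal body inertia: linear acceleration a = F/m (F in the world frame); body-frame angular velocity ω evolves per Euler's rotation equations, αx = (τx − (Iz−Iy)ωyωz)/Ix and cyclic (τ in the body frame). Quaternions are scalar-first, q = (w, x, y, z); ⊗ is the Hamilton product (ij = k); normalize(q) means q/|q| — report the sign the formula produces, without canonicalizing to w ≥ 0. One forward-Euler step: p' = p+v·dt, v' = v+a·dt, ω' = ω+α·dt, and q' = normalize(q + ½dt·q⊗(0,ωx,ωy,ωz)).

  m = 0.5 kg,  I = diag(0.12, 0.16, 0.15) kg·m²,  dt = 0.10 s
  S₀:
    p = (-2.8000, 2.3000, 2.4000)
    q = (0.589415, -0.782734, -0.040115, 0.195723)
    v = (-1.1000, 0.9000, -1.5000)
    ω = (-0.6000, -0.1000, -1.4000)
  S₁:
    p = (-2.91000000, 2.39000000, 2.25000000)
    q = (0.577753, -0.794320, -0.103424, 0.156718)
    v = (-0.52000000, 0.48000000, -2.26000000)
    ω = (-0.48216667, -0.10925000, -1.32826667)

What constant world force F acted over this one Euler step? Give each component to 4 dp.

Δv = v₁−v₀ = (0.58000000, -0.42000000, -0.76000000)
F = m·Δv/dt = (2.9000, -2.1000, -3.8000)

F = (2.9000, -2.1000, -3.8000)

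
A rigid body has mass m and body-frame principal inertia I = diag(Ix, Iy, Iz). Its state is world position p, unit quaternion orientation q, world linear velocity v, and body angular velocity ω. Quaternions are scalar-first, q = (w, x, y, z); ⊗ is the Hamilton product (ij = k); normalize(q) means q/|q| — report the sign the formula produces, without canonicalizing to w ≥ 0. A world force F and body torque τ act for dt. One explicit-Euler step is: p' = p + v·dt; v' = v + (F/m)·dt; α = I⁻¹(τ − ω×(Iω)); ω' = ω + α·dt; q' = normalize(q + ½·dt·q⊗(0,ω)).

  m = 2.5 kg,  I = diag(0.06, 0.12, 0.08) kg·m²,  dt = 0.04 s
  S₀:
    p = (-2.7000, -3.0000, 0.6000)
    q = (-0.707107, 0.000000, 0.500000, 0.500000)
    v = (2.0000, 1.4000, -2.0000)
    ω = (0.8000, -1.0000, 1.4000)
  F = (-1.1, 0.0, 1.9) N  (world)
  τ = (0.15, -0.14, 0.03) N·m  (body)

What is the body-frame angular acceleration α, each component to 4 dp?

ω×(Iω) gyroscopic = (0.0560, -0.0224, -0.0480)
(τ − ω×Iω)/I = (1.5667, -0.9800, 0.9750)

α = (1.5667, -0.9800, 0.9750)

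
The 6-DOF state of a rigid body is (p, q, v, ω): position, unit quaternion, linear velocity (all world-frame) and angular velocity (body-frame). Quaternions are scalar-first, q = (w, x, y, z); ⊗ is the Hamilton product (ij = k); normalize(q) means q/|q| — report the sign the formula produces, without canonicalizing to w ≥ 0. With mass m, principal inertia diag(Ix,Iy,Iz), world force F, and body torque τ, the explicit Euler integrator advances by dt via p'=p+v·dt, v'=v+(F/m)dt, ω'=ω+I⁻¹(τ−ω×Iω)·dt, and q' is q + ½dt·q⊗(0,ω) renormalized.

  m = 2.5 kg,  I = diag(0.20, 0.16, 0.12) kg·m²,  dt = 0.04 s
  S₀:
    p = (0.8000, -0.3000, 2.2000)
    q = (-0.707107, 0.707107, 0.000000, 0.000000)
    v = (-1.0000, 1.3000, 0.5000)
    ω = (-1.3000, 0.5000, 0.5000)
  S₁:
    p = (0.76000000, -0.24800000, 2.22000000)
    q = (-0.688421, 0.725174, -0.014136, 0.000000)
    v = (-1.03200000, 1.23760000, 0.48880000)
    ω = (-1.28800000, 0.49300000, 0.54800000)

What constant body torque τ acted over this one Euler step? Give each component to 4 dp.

τ = (0.0500, -0.0800, 0.1700)

rate change Δω = (0.01200000, -0.00700000, 0.04800000)
precession coupling = (-0.0100, -0.0520, 0.0260)
applied torque τ = (0.0500, -0.0800, 0.1700)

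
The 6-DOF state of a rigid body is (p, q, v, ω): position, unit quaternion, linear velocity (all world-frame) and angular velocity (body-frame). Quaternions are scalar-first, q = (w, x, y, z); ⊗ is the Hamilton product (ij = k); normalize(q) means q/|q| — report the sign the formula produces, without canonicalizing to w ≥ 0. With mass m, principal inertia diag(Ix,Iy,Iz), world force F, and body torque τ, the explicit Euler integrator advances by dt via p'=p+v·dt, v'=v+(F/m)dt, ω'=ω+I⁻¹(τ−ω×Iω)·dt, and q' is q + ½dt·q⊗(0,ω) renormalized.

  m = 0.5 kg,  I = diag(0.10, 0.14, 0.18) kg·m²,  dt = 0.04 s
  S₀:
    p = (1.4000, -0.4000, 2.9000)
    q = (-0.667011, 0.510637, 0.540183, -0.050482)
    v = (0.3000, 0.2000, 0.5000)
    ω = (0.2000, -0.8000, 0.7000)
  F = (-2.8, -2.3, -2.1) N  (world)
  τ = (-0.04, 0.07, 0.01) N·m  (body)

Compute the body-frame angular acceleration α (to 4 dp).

α = (-0.1760, 0.5800, 0.0911)

gyro term ω×Iω = (-0.0224, -0.0112, -0.0064)
α = I⁻¹(τ − ω×Iω) = (-0.1760, 0.5800, 0.0911)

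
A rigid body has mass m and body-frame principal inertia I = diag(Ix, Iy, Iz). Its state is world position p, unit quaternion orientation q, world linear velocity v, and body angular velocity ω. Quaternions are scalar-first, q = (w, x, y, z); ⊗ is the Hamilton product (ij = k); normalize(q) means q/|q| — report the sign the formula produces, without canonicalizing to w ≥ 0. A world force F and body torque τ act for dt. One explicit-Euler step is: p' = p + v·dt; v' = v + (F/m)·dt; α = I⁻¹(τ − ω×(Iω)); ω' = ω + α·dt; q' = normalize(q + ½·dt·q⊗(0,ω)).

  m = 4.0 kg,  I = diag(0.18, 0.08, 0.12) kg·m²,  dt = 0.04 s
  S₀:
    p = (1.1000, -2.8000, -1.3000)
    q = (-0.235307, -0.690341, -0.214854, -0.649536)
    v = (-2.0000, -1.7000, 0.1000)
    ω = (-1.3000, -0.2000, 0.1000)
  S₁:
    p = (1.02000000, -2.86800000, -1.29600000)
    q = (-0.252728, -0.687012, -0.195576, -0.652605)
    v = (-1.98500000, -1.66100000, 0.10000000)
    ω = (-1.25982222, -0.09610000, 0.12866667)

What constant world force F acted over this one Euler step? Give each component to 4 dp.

F = (1.5000, 3.9000, 0.0000)

Δv = v₁−v₀ = (0.01500000, 0.03900000, 0.00000000)
F = m·Δv/dt = (1.5000, 3.9000, 0.0000)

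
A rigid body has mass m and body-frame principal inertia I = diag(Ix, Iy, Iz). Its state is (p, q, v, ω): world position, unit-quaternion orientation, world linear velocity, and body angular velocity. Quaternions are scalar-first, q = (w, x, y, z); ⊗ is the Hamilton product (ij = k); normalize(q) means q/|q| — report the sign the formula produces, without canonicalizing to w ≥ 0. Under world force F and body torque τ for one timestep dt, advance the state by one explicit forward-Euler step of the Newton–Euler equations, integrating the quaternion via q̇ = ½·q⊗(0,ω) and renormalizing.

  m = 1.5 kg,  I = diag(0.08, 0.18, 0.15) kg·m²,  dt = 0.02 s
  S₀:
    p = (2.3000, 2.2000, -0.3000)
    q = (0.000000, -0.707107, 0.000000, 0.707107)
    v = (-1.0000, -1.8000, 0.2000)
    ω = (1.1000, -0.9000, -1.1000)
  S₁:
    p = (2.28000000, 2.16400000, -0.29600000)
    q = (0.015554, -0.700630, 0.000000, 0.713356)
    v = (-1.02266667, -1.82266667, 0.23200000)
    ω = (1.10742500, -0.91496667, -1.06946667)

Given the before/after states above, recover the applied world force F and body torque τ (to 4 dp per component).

F = (-1.7000, -1.7000, 2.4000)
τ = (0.0000, -0.0500, 0.1300)

ω₁ − ω₀ = (0.00742500, -0.01496667, 0.03053333)
τ = I·(Δω/dt) + ω₀×(Iω₀) = (0.0000, -0.0500, 0.1300)
v₁ − v₀ = (-0.02266667, -0.02266667, 0.03200000)
m·(v₁−v₀)/dt = (-1.7000, -1.7000, 2.4000)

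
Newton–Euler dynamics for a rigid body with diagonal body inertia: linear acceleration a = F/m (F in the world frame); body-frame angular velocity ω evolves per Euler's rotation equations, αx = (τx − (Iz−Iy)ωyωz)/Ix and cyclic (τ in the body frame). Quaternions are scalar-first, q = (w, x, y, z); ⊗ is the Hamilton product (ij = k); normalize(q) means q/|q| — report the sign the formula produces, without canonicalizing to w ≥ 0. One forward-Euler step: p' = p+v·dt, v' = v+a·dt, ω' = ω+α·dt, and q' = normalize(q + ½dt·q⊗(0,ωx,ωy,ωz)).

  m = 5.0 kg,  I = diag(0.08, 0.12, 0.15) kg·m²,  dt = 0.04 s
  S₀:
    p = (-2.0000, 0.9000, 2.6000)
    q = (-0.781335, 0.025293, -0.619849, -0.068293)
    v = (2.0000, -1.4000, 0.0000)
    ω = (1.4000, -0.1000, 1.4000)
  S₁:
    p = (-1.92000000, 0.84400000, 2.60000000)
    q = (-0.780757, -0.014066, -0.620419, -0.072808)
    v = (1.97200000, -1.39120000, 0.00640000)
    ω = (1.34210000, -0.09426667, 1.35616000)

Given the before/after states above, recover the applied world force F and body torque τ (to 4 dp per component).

F = (-3.5000, 1.1000, 0.8000)
τ = (-0.1200, -0.1200, -0.1700)

velocity change Δv = (-0.02800000, 0.00880000, 0.00640000)
F = m·Δv/dt = (-3.5000, 1.1000, 0.8000)
Δω = ω₁−ω₀ = (-0.05790000, 0.00573333, -0.04384000)
applied torque τ = (-0.1200, -0.1200, -0.1700)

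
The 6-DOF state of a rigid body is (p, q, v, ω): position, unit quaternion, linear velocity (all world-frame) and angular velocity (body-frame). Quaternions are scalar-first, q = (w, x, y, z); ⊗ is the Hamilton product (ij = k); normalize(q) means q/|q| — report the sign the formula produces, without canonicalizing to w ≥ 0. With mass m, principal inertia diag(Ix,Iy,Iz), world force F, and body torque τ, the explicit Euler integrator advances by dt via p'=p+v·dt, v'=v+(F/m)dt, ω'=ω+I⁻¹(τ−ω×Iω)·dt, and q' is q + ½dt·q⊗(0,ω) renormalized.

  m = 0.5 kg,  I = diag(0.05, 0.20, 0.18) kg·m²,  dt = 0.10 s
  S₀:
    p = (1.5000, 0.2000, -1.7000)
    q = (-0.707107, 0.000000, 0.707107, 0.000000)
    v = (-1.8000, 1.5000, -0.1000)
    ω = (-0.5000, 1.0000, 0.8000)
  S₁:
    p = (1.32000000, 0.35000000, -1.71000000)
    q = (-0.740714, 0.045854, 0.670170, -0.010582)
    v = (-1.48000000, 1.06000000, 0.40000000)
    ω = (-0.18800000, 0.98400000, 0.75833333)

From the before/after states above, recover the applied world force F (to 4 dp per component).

F = (1.6000, -2.2000, 2.5000)

v₁ − v₀ = (0.32000000, -0.44000000, 0.50000000)
m·(v₁−v₀)/dt = (1.6000, -2.2000, 2.5000)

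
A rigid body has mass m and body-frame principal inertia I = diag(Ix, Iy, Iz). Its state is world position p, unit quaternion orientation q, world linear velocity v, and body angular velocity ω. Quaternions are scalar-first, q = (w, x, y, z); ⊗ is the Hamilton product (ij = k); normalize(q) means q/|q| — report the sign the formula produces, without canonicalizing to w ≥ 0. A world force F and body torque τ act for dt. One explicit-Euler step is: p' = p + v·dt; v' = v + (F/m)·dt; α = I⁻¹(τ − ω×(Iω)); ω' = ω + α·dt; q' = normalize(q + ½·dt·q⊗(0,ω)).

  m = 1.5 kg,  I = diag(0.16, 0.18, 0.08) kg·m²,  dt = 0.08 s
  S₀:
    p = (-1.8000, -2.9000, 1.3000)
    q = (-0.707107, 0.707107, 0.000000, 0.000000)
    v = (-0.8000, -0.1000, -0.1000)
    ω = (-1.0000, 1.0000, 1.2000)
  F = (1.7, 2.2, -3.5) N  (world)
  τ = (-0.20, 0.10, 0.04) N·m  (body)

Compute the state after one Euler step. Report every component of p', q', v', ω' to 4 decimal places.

p + v·dt = (-1.8640, -2.9080, 1.2920)
new velocity v' = (-0.7093, 0.0173, -0.2867)
gyro term ω×Iω = (-0.1200, -0.0960, -0.0200)
angular accel α = (-0.5000, 1.0889, 0.7500)
new body rate ω' = (-1.0400, 1.0871, 1.2600)
Hamilton product q⊗(0,ω) = (0.7071070, 0.7071070, -1.5556354, -0.1414214)
q + ½dt·q⊗(0,ω), renormalized = (-0.6770, 0.7334, -0.0621, -0.0056)

p' = (-1.8640, -2.9080, 1.2920)
q' = (-0.6770, 0.7334, -0.0621, -0.0056)
v' = (-0.7093, 0.0173, -0.2867)
ω' = (-1.0400, 1.0871, 1.2600)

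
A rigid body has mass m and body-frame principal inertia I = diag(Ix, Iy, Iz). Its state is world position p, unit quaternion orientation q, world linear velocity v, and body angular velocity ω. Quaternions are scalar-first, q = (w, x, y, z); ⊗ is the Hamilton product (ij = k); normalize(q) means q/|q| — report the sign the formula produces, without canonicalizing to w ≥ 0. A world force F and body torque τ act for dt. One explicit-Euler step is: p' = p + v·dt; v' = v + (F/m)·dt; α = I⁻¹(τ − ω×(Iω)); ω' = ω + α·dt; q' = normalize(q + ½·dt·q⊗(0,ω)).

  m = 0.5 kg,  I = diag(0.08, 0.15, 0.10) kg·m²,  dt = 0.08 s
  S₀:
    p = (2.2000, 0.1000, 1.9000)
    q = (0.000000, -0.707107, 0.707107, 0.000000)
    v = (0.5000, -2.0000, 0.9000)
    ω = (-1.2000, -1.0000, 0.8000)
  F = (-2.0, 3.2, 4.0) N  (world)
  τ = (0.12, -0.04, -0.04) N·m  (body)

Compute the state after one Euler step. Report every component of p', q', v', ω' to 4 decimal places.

α = I⁻¹(τ − ω×Iω) = (1.0000, -0.3947, -1.2400)
ω + α·dt = (-1.1200, -1.0316, 0.7008)
Hamilton product q⊗(0,ω) = (-0.1414214, 0.5656856, 0.5656856, 1.5556354)
updated quaternion q' = (-0.0056, -0.6828, 0.7279, 0.0621)
a = F/m = (-4.0000, 6.4000, 8.0000)
p' = p + v·dt = (2.2400, -0.0600, 1.9720)
new velocity v' = (0.1800, -1.4880, 1.5400)

p' = (2.2400, -0.0600, 1.9720)
q' = (-0.0056, -0.6828, 0.7279, 0.0621)
v' = (0.1800, -1.4880, 1.5400)
ω' = (-1.1200, -1.0316, 0.7008)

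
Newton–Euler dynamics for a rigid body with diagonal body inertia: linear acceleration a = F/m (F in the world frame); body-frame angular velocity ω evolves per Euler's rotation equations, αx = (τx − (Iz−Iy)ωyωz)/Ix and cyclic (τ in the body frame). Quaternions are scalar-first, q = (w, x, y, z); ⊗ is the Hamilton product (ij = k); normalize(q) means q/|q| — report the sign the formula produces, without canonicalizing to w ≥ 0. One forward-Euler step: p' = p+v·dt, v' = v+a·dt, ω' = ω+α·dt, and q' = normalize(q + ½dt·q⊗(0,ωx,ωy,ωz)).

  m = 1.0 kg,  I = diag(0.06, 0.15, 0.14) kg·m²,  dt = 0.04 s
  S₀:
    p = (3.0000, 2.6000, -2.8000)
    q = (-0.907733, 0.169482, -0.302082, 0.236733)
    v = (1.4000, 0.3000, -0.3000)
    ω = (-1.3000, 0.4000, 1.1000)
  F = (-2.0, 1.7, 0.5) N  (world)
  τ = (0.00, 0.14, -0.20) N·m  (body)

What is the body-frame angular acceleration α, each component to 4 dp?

α = (0.0733, 0.1707, -1.0943)

ω×(Iω) gyroscopic = (-0.0044, 0.1144, -0.0468)
α = I⁻¹(τ − ω×Iω) = (0.0733, 0.1707, -1.0943)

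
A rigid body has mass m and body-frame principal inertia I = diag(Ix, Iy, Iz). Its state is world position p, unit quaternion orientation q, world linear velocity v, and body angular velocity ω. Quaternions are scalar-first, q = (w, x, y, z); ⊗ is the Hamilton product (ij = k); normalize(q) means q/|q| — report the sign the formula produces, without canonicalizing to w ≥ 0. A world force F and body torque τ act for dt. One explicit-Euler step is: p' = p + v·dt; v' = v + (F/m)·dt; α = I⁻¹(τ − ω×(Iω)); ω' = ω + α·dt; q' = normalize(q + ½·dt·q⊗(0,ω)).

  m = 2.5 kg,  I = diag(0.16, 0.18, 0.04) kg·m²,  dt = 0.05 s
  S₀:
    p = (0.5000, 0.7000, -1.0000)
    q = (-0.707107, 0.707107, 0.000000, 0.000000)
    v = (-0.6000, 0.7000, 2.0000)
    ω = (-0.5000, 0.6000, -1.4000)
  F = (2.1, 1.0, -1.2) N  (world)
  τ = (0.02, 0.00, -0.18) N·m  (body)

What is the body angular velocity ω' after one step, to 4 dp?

ω' = (-0.5305, 0.5767, -1.6175)

angular accel α = (-0.6100, -0.4667, -4.3500)
ω' = ω + α·dt = (-0.5305, 0.5767, -1.6175)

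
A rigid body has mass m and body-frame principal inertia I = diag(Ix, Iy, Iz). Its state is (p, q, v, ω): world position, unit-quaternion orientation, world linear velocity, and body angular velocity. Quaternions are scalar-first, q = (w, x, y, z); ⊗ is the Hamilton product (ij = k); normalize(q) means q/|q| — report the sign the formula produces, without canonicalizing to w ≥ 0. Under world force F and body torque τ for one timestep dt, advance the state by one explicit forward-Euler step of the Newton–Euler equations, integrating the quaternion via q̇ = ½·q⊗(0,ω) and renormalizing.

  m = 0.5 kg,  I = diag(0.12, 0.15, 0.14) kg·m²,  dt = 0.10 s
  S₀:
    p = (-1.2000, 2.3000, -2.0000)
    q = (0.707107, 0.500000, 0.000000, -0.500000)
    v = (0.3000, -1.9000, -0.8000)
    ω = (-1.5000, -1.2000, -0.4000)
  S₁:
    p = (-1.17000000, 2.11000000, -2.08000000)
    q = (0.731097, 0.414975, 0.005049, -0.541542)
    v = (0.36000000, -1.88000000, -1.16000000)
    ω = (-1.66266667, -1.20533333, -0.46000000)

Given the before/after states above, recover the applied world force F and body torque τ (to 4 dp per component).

F = (0.3000, 0.1000, -1.8000)
τ = (-0.2000, -0.0200, -0.0300)

v₁ − v₀ = (0.06000000, 0.02000000, -0.36000000)
m·(v₁−v₀)/dt = (0.3000, 0.1000, -1.8000)
ω₁ − ω₀ = (-0.16266667, -0.00533333, -0.06000000)
gyro term ω₀×Iω₀ = (-0.0048, -0.0120, 0.0540)
I·α + gyro = (-0.2000, -0.0200, -0.0300)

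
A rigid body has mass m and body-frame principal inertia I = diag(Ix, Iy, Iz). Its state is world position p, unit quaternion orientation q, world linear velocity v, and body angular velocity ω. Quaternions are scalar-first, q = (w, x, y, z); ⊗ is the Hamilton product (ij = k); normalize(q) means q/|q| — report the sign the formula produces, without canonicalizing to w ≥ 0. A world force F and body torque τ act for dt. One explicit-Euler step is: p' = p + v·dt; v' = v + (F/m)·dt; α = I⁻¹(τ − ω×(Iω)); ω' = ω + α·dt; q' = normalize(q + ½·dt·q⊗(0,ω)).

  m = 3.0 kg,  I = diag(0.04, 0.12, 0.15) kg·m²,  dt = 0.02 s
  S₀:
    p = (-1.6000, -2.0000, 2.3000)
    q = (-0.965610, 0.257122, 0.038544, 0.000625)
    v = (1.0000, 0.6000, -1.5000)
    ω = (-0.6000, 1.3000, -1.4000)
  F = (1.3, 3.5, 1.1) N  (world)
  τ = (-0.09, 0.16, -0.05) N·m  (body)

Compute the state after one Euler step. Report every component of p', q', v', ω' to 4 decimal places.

a = F/m = (0.4333, 1.1667, 0.3667)
p' = p + v·dt = (-1.5800, -1.9880, 2.2700)
v' = v + a·dt = (1.0087, 0.6233, -1.4927)
α = I⁻¹(τ − ω×Iω) = (-0.8850, 2.1033, 0.0827)
ω' = ω + α·dt = (-0.6177, 1.3421, -1.3983)
2q̇ = q⊗(0,ω) = (0.1050410, 0.5245919, -0.8956972, 1.7092390)
q + ½dt·q⊗(0,ω), renormalized = (-0.9644, 0.2623, 0.0296, 0.0177)

p' = (-1.5800, -1.9880, 2.2700)
q' = (-0.9644, 0.2623, 0.0296, 0.0177)
v' = (1.0087, 0.6233, -1.4927)
ω' = (-0.6177, 1.3421, -1.3983)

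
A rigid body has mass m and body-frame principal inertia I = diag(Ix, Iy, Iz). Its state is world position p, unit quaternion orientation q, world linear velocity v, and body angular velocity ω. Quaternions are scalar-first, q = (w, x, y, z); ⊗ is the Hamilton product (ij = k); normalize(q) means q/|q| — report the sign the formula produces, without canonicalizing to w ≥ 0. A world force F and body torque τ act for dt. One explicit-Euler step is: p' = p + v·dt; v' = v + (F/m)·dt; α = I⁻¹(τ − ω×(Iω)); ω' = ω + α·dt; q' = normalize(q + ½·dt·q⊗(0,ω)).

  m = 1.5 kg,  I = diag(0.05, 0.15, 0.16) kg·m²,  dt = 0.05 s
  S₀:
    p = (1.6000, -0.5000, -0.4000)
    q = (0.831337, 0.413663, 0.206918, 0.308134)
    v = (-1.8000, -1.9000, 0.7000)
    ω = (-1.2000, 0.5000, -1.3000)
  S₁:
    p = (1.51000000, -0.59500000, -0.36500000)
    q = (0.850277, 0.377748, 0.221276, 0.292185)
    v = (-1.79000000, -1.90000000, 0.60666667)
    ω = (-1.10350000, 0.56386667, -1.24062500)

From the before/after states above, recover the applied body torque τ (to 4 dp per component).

τ = (0.0900, 0.0200, 0.1300)

rate change Δω = (0.09650000, 0.06386667, 0.05937500)
gyro term ω₀×Iω₀ = (-0.0065, -0.1716, -0.0600)
τ = I·(Δω/dt) + ω₀×(Iω₀) = (0.0900, 0.0200, 0.1300)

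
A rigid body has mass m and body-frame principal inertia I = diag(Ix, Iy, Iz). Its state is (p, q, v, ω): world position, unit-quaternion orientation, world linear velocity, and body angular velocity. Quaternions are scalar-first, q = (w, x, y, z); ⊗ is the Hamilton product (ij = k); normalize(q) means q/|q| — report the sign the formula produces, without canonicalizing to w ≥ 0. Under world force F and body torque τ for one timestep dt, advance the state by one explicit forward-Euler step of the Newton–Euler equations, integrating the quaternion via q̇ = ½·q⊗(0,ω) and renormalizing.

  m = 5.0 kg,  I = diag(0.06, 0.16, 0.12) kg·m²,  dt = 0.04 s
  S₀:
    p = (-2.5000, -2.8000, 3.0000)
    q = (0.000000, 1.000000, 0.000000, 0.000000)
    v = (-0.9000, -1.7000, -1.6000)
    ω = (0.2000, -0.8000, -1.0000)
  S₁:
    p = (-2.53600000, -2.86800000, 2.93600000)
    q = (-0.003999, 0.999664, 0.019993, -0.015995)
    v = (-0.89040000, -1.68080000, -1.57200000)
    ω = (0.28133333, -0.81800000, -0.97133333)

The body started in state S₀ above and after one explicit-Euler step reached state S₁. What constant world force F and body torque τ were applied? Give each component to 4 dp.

rate change Δω = (0.08133333, -0.01800000, 0.02866667)
gyro term ω₀×Iω₀ = (-0.0320, 0.0120, -0.0160)
τ = I·(Δω/dt) + ω₀×(Iω₀) = (0.0900, -0.0600, 0.0700)
Δv = v₁−v₀ = (0.00960000, 0.01920000, 0.02800000)
applied force F = (1.2000, 2.4000, 3.5000)

F = (1.2000, 2.4000, 3.5000)
τ = (0.0900, -0.0600, 0.0700)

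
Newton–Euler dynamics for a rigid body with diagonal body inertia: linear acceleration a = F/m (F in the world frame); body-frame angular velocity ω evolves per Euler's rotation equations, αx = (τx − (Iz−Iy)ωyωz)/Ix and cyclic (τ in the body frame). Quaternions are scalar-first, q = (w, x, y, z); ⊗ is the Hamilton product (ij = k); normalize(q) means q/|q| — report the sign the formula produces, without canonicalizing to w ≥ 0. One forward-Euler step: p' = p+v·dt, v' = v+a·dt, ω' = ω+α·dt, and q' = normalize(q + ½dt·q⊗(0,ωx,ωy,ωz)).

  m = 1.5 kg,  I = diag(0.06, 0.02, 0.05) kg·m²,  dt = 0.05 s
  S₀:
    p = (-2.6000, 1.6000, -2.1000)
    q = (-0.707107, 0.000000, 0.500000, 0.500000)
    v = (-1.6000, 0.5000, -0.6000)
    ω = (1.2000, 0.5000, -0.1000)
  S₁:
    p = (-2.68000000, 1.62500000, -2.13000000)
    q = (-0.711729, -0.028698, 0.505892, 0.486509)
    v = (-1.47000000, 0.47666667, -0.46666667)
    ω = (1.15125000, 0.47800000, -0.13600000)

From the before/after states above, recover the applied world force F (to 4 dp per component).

v₁ − v₀ = (0.13000000, -0.02333333, 0.13333333)
F = m·Δv/dt = (3.9000, -0.7000, 4.0000)

F = (3.9000, -0.7000, 4.0000)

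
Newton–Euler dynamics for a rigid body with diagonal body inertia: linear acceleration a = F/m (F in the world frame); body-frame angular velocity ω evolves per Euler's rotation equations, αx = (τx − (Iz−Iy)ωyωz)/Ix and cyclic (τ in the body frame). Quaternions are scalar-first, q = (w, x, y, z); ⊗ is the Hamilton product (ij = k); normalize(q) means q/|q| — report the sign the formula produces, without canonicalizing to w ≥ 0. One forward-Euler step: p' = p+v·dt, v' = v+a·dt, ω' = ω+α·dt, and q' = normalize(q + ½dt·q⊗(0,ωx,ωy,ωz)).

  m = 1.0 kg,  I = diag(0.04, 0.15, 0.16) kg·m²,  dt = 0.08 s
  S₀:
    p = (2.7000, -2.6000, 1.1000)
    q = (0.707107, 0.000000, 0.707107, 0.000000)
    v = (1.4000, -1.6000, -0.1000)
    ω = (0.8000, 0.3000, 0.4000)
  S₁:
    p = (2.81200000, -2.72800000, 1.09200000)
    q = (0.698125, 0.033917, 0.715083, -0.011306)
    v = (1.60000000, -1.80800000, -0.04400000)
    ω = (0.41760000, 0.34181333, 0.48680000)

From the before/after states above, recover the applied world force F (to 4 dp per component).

F = (2.5000, -2.6000, 0.7000)

Δv = v₁−v₀ = (0.20000000, -0.20800000, 0.05600000)
F = m·Δv/dt = (2.5000, -2.6000, 0.7000)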